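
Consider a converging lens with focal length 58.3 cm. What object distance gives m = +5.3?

47.3 cm

m = −d_i/d_o ⇒ d_i = −m·d_o.
1/f = 1/d_o + 1/d_i = 1/d_o − 1/(m·d_o) = (1 − 1/m)/d_o, so d_o = f(1 − 1/m) = (58.30)(1 − 1/(+5.3)) = 47.3 cm.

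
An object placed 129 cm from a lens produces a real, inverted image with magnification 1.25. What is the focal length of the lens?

f = 71.7 cm (converging)

m = −d_i/d_o ⇒ d_i = −m·d_o = −(-1.25)·(129) = 161.2 cm.
1/f = 1/d_o + 1/d_i = 1/(129) + 1/(161.2) = 0.01396, so f = 71.7 cm.
Since f is positive, the lens is converging.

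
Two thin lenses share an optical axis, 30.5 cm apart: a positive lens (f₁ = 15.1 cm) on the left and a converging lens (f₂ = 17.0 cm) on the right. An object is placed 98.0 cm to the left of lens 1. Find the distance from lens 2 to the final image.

Lens 1: 1/d_i1 = 1/f₁ − 1/d_o1 = 1/(15.1) − 1/(98.0) = 0.05602, so d_i1 = 17.85 cm.
The intermediate image is 17.85 cm to the right of lens 1, which is 30.5 − (17.85) = 12.65 cm to the left of lens 2, so d_o2 = +12.65 cm.
Lens 2: 1/d_i2 = 1/f₂ − 1/d_o2 = 1/(17.0) − 1/(12.65) = -0.02023, so d_i2 = -49.4 cm.
The final image is virtual, 49.4 cm to the left of lens 2 (overall magnification ≈ -0.71).

49.4 cm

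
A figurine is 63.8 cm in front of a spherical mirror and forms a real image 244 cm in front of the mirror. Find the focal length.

Real image ⇒ d_i = +244 cm.
1/f = 1/d_o + 1/d_i = 1/(63.8) + 1/(244) = 0.01977, so f = 50.6 cm.
Since f is positive, the spherical mirror is concave.

f = 50.6 cm (concave)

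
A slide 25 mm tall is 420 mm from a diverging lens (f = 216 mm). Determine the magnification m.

m = +0.340

For a diverging lens, f = -216 mm.
1/d_i = 1/f − 1/d_o = 1/(-216.0) − 1/(420) = -0.007011, so d_i = -142.6 mm.
m = −d_i/d_o = −(-142.6)/(420) = +0.340.
The image is virtual, upright and reduced, on the same side as the object.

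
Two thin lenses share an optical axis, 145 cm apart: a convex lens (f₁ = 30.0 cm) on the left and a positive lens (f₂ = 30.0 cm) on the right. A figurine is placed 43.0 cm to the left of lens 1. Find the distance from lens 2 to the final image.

Lens 1: 1/d_i1 = 1/f₁ − 1/d_o1 = 1/(30.0) − 1/(43.0) = 0.01008, so d_i1 = 99.23 cm.
The intermediate image is 99.23 cm to the right of lens 1, which is 145 − (99.23) = 45.77 cm to the left of lens 2, so d_o2 = +45.77 cm.
Lens 2: 1/d_i2 = 1/f₂ − 1/d_o2 = 1/(30.0) − 1/(45.77) = 0.01148, so d_i2 = 87.1 cm.
The final image is real, 87.1 cm to the right of lens 2 (overall magnification ≈ 4.4).

87.1 cm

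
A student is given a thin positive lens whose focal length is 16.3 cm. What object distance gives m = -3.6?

m = −d_i/d_o ⇒ d_i = −m·d_o.
1/f = 1/d_o + 1/d_i = 1/d_o − 1/(m·d_o) = (1 − 1/m)/d_o, so d_o = f(1 − 1/m) = (16.30)(1 − 1/(-3.6)) = 20.8 cm.

20.8 cm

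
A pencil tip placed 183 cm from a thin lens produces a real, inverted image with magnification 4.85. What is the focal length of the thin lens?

m = −d_i/d_o ⇒ d_i = −m·d_o = −(-4.85)·(183) = 887.5 cm.
1/f = 1/d_o + 1/d_i = 1/(183) + 1/(887.5) = 0.006591, so f = 152 cm.
Since f is positive, the thin lens is converging.

f = 152 cm (converging)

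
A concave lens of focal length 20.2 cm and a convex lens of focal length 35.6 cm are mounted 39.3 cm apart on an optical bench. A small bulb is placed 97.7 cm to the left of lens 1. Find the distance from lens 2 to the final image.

97.6 cm

Lens 1 is diverging, so f₁ = −20.2 cm.
Lens 1: 1/d_i1 = 1/f₁ − 1/d_o1 = 1/(-20.2) − 1/(97.7) = -0.05974, so d_i1 = -16.74 cm.
The intermediate image is 16.74 cm to the left of lens 1 (virtual), which is 39.3 − (-16.74) = 56.04 cm to the left of lens 2, so d_o2 = +56.04 cm.
Lens 2: 1/d_i2 = 1/f₂ − 1/d_o2 = 1/(35.6) − 1/(56.04) = 0.01025, so d_i2 = 97.6 cm.
The final image is real, 97.6 cm to the right of lens 2 (overall magnification ≈ -0.30).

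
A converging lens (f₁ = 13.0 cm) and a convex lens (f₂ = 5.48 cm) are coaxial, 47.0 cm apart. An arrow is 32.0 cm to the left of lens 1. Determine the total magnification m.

m = +0.191

Lens 1: 1/d_i1 = 1/(13.0) − 1/(32.0) = 0.04567, so d_i1 = 21.89 cm; m₁ = −d_i1/d_o1 = -0.6841.
d_o2 = 47.0 − (21.89) = 25.11 cm.
Lens 2: 1/d_i2 = 1/(5.48) − 1/(25.11) = 0.1427, so d_i2 = 7.010 cm; m₂ = −d_i2/d_o2 = -0.2792.
m = m₁·m₂ = (-0.6841)(-0.2792) = +0.191.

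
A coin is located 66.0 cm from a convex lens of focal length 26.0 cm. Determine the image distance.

Lens equation: 1/v = 1/f − 1/u = 1/(26.00) − 1/(66.0) = 0.03846 − 0.01515 = 0.02331, so v = 42.9 cm.
The image is real, inverted and reduced, on the far side of the lens.

42.9 cm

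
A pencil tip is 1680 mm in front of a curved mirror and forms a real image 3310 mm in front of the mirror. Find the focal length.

f = 1110 mm (concave)

Real image ⇒ d_i = +3310 mm.
1/f = 1/d_o + 1/d_i = 1/(1680) + 1/(3310) = 0.0008974, so f = 1110 mm.
Since f is positive, the curved mirror is concave.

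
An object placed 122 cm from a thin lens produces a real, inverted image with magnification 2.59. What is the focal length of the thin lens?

f = 88.0 cm (converging)

m = −d_i/d_o ⇒ d_i = −m·d_o = −(-2.59)·(122) = 316.0 cm.
1/f = 1/d_o + 1/d_i = 1/(122) + 1/(316.0) = 0.01136, so f = 88.0 cm.
Since f is positive, the thin lens is converging.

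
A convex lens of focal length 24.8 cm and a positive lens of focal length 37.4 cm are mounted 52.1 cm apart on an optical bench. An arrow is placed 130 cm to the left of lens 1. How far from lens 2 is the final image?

50.3 cm

Lens 1: 1/d_i1 = 1/f₁ − 1/d_o1 = 1/(24.8) − 1/(130) = 0.03263, so d_i1 = 30.65 cm.
The intermediate image is 30.65 cm to the right of lens 1, which is 52.1 − (30.65) = 21.45 cm to the left of lens 2, so d_o2 = +21.45 cm.
Lens 2: 1/d_i2 = 1/f₂ − 1/d_o2 = 1/(37.4) − 1/(21.45) = -0.01988, so d_i2 = -50.3 cm.
The final image is virtual, 50.3 cm to the left of lens 2 (overall magnification ≈ -0.55).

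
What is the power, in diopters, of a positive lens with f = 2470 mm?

P = +0.405 D

f = 247 cm = 2.47 m.
P = 1/f = 1/(2.47 m) = +0.405 D.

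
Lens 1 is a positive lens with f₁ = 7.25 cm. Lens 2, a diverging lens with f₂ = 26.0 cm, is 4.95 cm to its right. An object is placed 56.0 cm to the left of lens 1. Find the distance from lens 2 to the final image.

Lens 1: 1/d_i1 = 1/f₁ − 1/d_o1 = 1/(7.25) − 1/(56.0) = 0.1201, so d_i1 = 8.328 cm.
The intermediate image is 8.328 cm to the right of lens 1, which lies 3.378 cm to the right of lens 2 — a virtual object — so d_o2 = −3.378 cm.
Lens 2 is diverging, so f₂ = −26.0 cm.
Lens 2: 1/d_i2 = 1/f₂ − 1/d_o2 = 1/(-26.0) − 1/(-3.378) = 0.2576, so d_i2 = 3.88 cm.
The final image is real, 3.88 cm to the right of lens 2 (overall magnification ≈ -0.17).

3.88 cm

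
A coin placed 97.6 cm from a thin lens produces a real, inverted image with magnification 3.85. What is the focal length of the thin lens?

f = 77.5 cm (converging)

m = −d_i/d_o ⇒ d_i = −m·d_o = −(-3.85)·(97.6) = 375.8 cm.
1/f = 1/d_o + 1/d_i = 1/(97.6) + 1/(375.8) = 0.01291, so f = 77.5 cm.
Since f is positive, the thin lens is converging.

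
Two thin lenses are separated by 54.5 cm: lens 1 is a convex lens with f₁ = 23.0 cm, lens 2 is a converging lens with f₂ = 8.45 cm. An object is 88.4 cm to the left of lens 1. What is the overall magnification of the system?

m = +0.199

Lens 1: 1/d_i1 = 1/(23.0) − 1/(88.4) = 0.03217, so d_i1 = 31.09 cm; m₁ = −d_i1/d_o1 = -0.3517.
d_o2 = 54.5 − (31.09) = 23.41 cm.
Lens 2: 1/d_i2 = 1/(8.45) − 1/(23.41) = 0.07563, so d_i2 = 13.22 cm; m₂ = −d_i2/d_o2 = -0.5648.
m = m₁·m₂ = (-0.3517)(-0.5648) = +0.199.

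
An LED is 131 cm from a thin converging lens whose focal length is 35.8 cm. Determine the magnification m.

m = -0.376

1/d_i = 1/f − 1/d_o = 1/(35.80) − 1/(131) = 0.02030, so d_i = 49.26 cm.
m = −d_i/d_o = −(49.26)/(131) = -0.376.
The image is real, inverted and reduced, on the far side of the lens.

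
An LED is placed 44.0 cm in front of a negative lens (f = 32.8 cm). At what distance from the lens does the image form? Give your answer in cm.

18.8 cm

For a negative lens, f = -32.8 cm.
Lens equation: 1/v = 1/f − 1/u = 1/(-32.80) − 1/(44.0) = -0.03049 − 0.02273 = -0.05322, so v = -18.8 cm.
The image is virtual, upright and reduced, on the same side as the object.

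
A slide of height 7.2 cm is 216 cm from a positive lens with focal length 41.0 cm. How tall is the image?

1/d_i = 1/f − 1/d_o = 1/(41.00) − 1/(216) = 0.01976, so d_i = 50.61 cm.
m = −d_i/d_o = -0.2343.
|h_i| = |m|·h_o = 0.2343 × 7.2 = 1.69 cm. The image is real, inverted and reduced, on the far side of the lens.

1.69 cm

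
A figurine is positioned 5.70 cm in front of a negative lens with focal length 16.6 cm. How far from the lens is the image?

4.24 cm

For a negative lens, f = -16.6 cm.
Thin-lens equation: 1/s_i = 1/f − 1/s_o = 1/(-16.60) − 1/(5.70) = -0.06024 − 0.1754 = -0.2357, so s_i = -4.24 cm.
The image is virtual, upright and reduced, on the same side as the object.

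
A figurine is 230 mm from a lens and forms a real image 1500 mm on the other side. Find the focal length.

f = 199 mm (converging)

Real image ⇒ d_i = +1500 mm.
1/f = 1/d_o + 1/d_i = 1/(230) + 1/(1500) = 0.005014, so f = 199 mm.
Since f is positive, the lens is converging.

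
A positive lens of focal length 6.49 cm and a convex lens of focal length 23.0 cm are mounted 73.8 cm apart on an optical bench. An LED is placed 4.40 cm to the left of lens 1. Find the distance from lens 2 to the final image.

Lens 1: 1/d_i1 = 1/f₁ − 1/d_o1 = 1/(6.49) − 1/(4.40) = -0.07319, so d_i1 = -13.66 cm.
The intermediate image is 13.66 cm to the left of lens 1 (virtual), which is 73.8 − (-13.66) = 87.46 cm to the left of lens 2, so d_o2 = +87.46 cm.
Lens 2: 1/d_i2 = 1/f₂ − 1/d_o2 = 1/(23.0) − 1/(87.46) = 0.03204, so d_i2 = 31.2 cm.
The final image is real, 31.2 cm to the right of lens 2 (overall magnification ≈ -1.1).

31.2 cm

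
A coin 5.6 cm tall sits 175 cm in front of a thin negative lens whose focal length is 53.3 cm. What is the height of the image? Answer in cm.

1.31 cm

For a negative lens, f = -53.3 cm.
1/d_i = 1/f − 1/d_o = 1/(-53.30) − 1/(175) = -0.02448, so d_i = -40.86 cm.
m = −d_i/d_o = +0.2335.
|h_i| = |m|·h_o = 0.2335 × 5.6 = 1.31 cm. The image is virtual, upright and reduced, on the same side as the object.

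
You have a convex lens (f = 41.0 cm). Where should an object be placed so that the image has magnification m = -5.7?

m = −d_i/d_o ⇒ d_i = −m·d_o.
1/f = 1/d_o + 1/d_i = 1/d_o − 1/(m·d_o) = (1 − 1/m)/d_o, so d_o = f(1 − 1/m) = (41.00)(1 − 1/(-5.7)) = 48.2 cm.

48.2 cm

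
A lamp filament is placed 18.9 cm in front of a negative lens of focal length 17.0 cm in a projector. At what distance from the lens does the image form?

8.95 cm

For a negative lens, f = -17.0 cm.
Thin-lens equation: 1/s_i = 1/f − 1/s_o = 1/(-17.00) − 1/(18.9) = -0.05882 − 0.05291 = -0.1117, so s_i = -8.95 cm.
The image is virtual, upright and reduced, on the same side as the object.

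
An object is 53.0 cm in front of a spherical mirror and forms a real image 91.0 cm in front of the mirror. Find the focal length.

Real image ⇒ d_i = +91.0 cm.
1/f = 1/d_o + 1/d_i = 1/(53.0) + 1/(91.0) = 0.02986, so f = 33.5 cm.
Since f is positive, the spherical mirror is concave.

f = 33.5 cm (concave)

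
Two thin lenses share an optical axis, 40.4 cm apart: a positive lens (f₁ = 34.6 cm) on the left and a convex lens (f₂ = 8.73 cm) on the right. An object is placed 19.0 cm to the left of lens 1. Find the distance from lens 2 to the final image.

Lens 1: 1/d_i1 = 1/f₁ − 1/d_o1 = 1/(34.6) − 1/(19.0) = -0.02373, so d_i1 = -42.14 cm.
The intermediate image is 42.14 cm to the left of lens 1 (virtual), which is 40.4 − (-42.14) = 82.54 cm to the left of lens 2, so d_o2 = +82.54 cm.
Lens 2: 1/d_i2 = 1/f₂ − 1/d_o2 = 1/(8.73) − 1/(82.54) = 0.1024, so d_i2 = 9.76 cm.
The final image is real, 9.76 cm to the right of lens 2 (overall magnification ≈ -0.26).

9.76 cm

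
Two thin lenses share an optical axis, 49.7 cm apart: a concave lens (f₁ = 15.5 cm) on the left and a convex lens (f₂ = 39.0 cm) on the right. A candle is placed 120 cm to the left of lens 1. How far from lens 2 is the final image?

Lens 1 is diverging, so f₁ = −15.5 cm.
Lens 1: 1/d_i1 = 1/f₁ − 1/d_o1 = 1/(-15.5) − 1/(120) = -0.07285, so d_i1 = -13.73 cm.
The intermediate image is 13.73 cm to the left of lens 1 (virtual), which is 49.7 − (-13.73) = 63.43 cm to the left of lens 2, so d_o2 = +63.43 cm.
Lens 2: 1/d_i2 = 1/f₂ − 1/d_o2 = 1/(39.0) − 1/(63.43) = 0.009876, so d_i2 = 101 cm.
The final image is real, 101 cm to the right of lens 2 (overall magnification ≈ -0.18).

101 cm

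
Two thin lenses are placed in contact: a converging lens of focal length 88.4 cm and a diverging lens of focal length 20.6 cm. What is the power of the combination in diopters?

P₁ = 1/f₁ = 1/(0.884 m) = +1.131 D; P₂ = 1/f₂ = 1/(-0.206 m) = -4.854 D.
For thin lenses in contact, P = P₁ + P₂ = (+1.131) + (-4.854) = -3.72 D.

P = -3.72 D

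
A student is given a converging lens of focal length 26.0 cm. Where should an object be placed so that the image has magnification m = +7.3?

22.4 cm

m = −d_i/d_o ⇒ d_i = −m·d_o.
1/f = 1/d_o + 1/d_i = 1/d_o − 1/(m·d_o) = (1 − 1/m)/d_o, so d_o = f(1 − 1/m) = (26.00)(1 − 1/(+7.3)) = 22.4 cm.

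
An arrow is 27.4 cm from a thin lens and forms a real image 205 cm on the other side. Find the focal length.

Real image ⇒ d_i = +205 cm.
1/f = 1/d_o + 1/d_i = 1/(27.4) + 1/(205) = 0.04137, so f = 24.2 cm.
Since f is positive, the thin lens is converging.

f = 24.2 cm (converging)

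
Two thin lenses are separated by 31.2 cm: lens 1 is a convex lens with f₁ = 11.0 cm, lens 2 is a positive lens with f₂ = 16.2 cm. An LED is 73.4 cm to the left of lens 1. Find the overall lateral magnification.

Lens 1: 1/d_i1 = 1/(11.0) − 1/(73.4) = 0.07729, so d_i1 = 12.94 cm; m₁ = −d_i1/d_o1 = -0.1763.
d_o2 = 31.2 − (12.94) = 18.26 cm.
Lens 2: 1/d_i2 = 1/(16.2) − 1/(18.26) = 0.006964, so d_i2 = 143.6 cm; m₂ = −d_i2/d_o2 = -7.864.
m = m₁·m₂ = (-0.1763)(-7.864) = +1.39.

m = +1.39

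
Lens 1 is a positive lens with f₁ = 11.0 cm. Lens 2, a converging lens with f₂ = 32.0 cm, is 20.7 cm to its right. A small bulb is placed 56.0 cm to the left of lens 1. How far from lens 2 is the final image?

8.98 cm

Lens 1: 1/d_i1 = 1/f₁ − 1/d_o1 = 1/(11.0) − 1/(56.0) = 0.07305, so d_i1 = 13.69 cm.
The intermediate image is 13.69 cm to the right of lens 1, which is 20.7 − (13.69) = 7.010 cm to the left of lens 2, so d_o2 = +7.010 cm.
Lens 2: 1/d_i2 = 1/f₂ − 1/d_o2 = 1/(32.0) − 1/(7.010) = -0.1114, so d_i2 = -8.98 cm.
The final image is virtual, 8.98 cm to the left of lens 2 (overall magnification ≈ -0.31).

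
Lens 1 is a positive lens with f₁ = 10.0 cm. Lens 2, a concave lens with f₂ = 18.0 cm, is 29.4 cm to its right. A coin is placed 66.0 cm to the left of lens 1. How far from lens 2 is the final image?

8.90 cm

Lens 1: 1/d_i1 = 1/f₁ − 1/d_o1 = 1/(10.0) − 1/(66.0) = 0.08485, so d_i1 = 11.79 cm.
The intermediate image is 11.79 cm to the right of lens 1, which is 29.4 − (11.79) = 17.61 cm to the left of lens 2, so d_o2 = +17.61 cm.
Lens 2 is diverging, so f₂ = −18.0 cm.
Lens 2: 1/d_i2 = 1/f₂ − 1/d_o2 = 1/(-18.0) − 1/(17.61) = -0.1123, so d_i2 = -8.90 cm.
The final image is virtual, 8.90 cm to the left of lens 2 (overall magnification ≈ -0.090).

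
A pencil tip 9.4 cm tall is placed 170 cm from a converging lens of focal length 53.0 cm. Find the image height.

1/d_i = 1/f − 1/d_o = 1/(53.00) − 1/(170) = 0.01299, so d_i = 77.01 cm.
m = −d_i/d_o = -0.4530.
|h_i| = |m|·h_o = 0.4530 × 9.4 = 4.26 cm. The image is real, inverted and reduced, on the far side of the lens.

4.26 cm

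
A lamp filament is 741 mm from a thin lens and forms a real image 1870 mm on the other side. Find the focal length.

f = 531 mm (converging)

Real image ⇒ d_i = +1870 mm.
1/f = 1/d_o + 1/d_i = 1/(741) + 1/(1870) = 0.001884, so f = 531 mm.
Since f is positive, the thin lens is converging.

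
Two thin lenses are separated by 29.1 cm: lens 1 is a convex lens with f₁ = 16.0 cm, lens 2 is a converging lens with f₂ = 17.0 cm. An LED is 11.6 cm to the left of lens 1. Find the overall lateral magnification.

m = -1.14

Lens 1: 1/d_i1 = 1/(16.0) − 1/(11.6) = -0.02371, so d_i1 = -42.18 cm; m₁ = −d_i1/d_o1 = +3.636.
d_o2 = 29.1 − (-42.18) = 71.28 cm.
Lens 2: 1/d_i2 = 1/(17.0) − 1/(71.28) = 0.04479, so d_i2 = 22.32 cm; m₂ = −d_i2/d_o2 = -0.3132.
m = m₁·m₂ = (+3.636)(-0.3132) = -1.14.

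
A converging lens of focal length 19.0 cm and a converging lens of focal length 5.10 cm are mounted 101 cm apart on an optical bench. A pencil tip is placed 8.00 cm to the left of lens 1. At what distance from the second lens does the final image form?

5.34 cm

Lens 1: 1/d_i1 = 1/f₁ − 1/d_o1 = 1/(19.0) − 1/(8.00) = -0.07237, so d_i1 = -13.82 cm.
The intermediate image is 13.82 cm to the left of lens 1 (virtual), which is 101 − (-13.82) = 114.8 cm to the left of lens 2, so d_o2 = +114.8 cm.
Lens 2: 1/d_i2 = 1/f₂ − 1/d_o2 = 1/(5.10) − 1/(114.8) = 0.1874, so d_i2 = 5.34 cm.
The final image is real, 5.34 cm to the right of lens 2 (overall magnification ≈ -0.080).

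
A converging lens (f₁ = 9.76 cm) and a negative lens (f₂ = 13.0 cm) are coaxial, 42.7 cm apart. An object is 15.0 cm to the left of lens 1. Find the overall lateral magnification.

m = -0.872

Lens 1: 1/d_i1 = 1/(9.76) − 1/(15.0) = 0.03579, so d_i1 = 27.94 cm; m₁ = −d_i1/d_o1 = -1.863.
d_o2 = 42.7 − (27.94) = 14.76 cm.
f₂ = −13.0 cm (diverging).
Lens 2: 1/d_i2 = 1/(-13.0) − 1/(14.76) = -0.1447, so d_i2 = -6.912 cm; m₂ = −d_i2/d_o2 = +0.4683.
m = m₁·m₂ = (-1.863)(+0.4683) = -0.872.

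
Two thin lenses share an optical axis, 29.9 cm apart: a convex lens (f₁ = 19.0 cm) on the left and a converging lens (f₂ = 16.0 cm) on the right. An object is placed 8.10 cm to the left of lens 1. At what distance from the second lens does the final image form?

Lens 1: 1/d_i1 = 1/f₁ − 1/d_o1 = 1/(19.0) − 1/(8.10) = -0.07083, so d_i1 = -14.12 cm.
The intermediate image is 14.12 cm to the left of lens 1 (virtual), which is 29.9 − (-14.12) = 44.02 cm to the left of lens 2, so d_o2 = +44.02 cm.
Lens 2: 1/d_i2 = 1/f₂ − 1/d_o2 = 1/(16.0) − 1/(44.02) = 0.03978, so d_i2 = 25.1 cm.
The final image is real, 25.1 cm to the right of lens 2 (overall magnification ≈ -1.00).

25.1 cm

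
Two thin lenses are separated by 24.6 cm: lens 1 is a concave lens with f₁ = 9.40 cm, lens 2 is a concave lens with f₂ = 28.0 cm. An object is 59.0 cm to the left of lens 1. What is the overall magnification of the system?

m = +0.0634

f₁ = −9.40 cm (diverging).
Lens 1: 1/d_i1 = 1/(-9.40) − 1/(59.0) = -0.1233, so d_i1 = -8.108 cm; m₁ = −d_i1/d_o1 = +0.1374.
d_o2 = 24.6 − (-8.108) = 32.71 cm.
f₂ = −28.0 cm (diverging).
Lens 2: 1/d_i2 = 1/(-28.0) − 1/(32.71) = -0.06629, so d_i2 = -15.09 cm; m₂ = −d_i2/d_o2 = +0.4612.
m = m₁·m₂ = (+0.1374)(+0.4612) = +0.0634.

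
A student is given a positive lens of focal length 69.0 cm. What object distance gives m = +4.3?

m = −d_i/d_o ⇒ d_i = −m·d_o.
1/f = 1/d_o + 1/d_i = 1/d_o − 1/(m·d_o) = (1 − 1/m)/d_o, so d_o = f(1 − 1/m) = (69.00)(1 − 1/(+4.3)) = 53.0 cm.

53.0 cm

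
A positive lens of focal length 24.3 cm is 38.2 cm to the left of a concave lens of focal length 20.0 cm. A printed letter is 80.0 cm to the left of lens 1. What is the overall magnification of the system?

Lens 1: 1/d_i1 = 1/(24.3) − 1/(80.0) = 0.02865, so d_i1 = 34.90 cm; m₁ = −d_i1/d_o1 = -0.4362.
d_o2 = 38.2 − (34.90) = 3.300 cm.
f₂ = −20.0 cm (diverging).
Lens 2: 1/d_i2 = 1/(-20.0) − 1/(3.300) = -0.3530, so d_i2 = -2.833 cm; m₂ = −d_i2/d_o2 = +0.8584.
m = m₁·m₂ = (-0.4362)(+0.8584) = -0.374.

m = -0.374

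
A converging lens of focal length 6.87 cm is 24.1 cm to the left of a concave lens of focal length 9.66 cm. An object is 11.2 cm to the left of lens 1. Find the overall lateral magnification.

Lens 1: 1/d_i1 = 1/(6.87) − 1/(11.2) = 0.05627, so d_i1 = 17.77 cm; m₁ = −d_i1/d_o1 = -1.587.
d_o2 = 24.1 − (17.77) = 6.330 cm.
f₂ = −9.66 cm (diverging).
Lens 2: 1/d_i2 = 1/(-9.66) − 1/(6.330) = -0.2615, so d_i2 = -3.824 cm; m₂ = −d_i2/d_o2 = +0.6041.
m = m₁·m₂ = (-1.587)(+0.6041) = -0.959.

m = -0.959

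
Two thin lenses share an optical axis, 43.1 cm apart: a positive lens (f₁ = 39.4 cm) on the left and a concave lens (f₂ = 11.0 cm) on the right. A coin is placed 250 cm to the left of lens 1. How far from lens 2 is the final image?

Lens 1: 1/d_i1 = 1/f₁ − 1/d_o1 = 1/(39.4) − 1/(250) = 0.02138, so d_i1 = 46.77 cm.
The intermediate image is 46.77 cm to the right of lens 1, which lies 3.670 cm to the right of lens 2 — a virtual object — so d_o2 = −3.670 cm.
Lens 2 is diverging, so f₂ = −11.0 cm.
Lens 2: 1/d_i2 = 1/f₂ − 1/d_o2 = 1/(-11.0) − 1/(-3.670) = 0.1816, so d_i2 = 5.51 cm.
The final image is real, 5.51 cm to the right of lens 2 (overall magnification ≈ -0.28).

5.51 cm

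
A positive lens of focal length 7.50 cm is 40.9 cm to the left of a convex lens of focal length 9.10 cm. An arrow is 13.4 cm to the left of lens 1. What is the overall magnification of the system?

m = +0.783

Lens 1: 1/d_i1 = 1/(7.50) − 1/(13.4) = 0.05871, so d_i1 = 17.03 cm; m₁ = −d_i1/d_o1 = -1.271.
d_o2 = 40.9 − (17.03) = 23.87 cm.
Lens 2: 1/d_i2 = 1/(9.10) − 1/(23.87) = 0.06800, so d_i2 = 14.71 cm; m₂ = −d_i2/d_o2 = -0.6161.
m = m₁·m₂ = (-1.271)(-0.6161) = +0.783.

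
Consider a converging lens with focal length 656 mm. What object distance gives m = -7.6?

m = −d_i/d_o ⇒ d_i = −m·d_o.
1/f = 1/d_o + 1/d_i = 1/d_o − 1/(m·d_o) = (1 − 1/m)/d_o, so d_o = f(1 − 1/m) = (656.0)(1 − 1/(-7.6)) = 742 mm.

742 mm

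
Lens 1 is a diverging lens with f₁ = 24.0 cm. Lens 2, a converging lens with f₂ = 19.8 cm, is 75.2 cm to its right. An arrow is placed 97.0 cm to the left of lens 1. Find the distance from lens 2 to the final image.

Lens 1 is diverging, so f₁ = −24.0 cm.
Lens 1: 1/d_i1 = 1/f₁ − 1/d_o1 = 1/(-24.0) − 1/(97.0) = -0.05198, so d_i1 = -19.24 cm.
The intermediate image is 19.24 cm to the left of lens 1 (virtual), which is 75.2 − (-19.24) = 94.44 cm to the left of lens 2, so d_o2 = +94.44 cm.
Lens 2: 1/d_i2 = 1/f₂ − 1/d_o2 = 1/(19.8) − 1/(94.44) = 0.03992, so d_i2 = 25.1 cm.
The final image is real, 25.1 cm to the right of lens 2 (overall magnification ≈ -0.053).

25.1 cm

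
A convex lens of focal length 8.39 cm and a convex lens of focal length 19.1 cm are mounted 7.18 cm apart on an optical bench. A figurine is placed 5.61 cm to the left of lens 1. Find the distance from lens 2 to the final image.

Lens 1: 1/d_i1 = 1/f₁ − 1/d_o1 = 1/(8.39) − 1/(5.61) = -0.05906, so d_i1 = -16.93 cm.
The intermediate image is 16.93 cm to the left of lens 1 (virtual), which is 7.18 − (-16.93) = 24.11 cm to the left of lens 2, so d_o2 = +24.11 cm.
Lens 2: 1/d_i2 = 1/f₂ − 1/d_o2 = 1/(19.1) − 1/(24.11) = 0.01088, so d_i2 = 91.9 cm.
The final image is real, 91.9 cm to the right of lens 2 (overall magnification ≈ -12).

91.9 cm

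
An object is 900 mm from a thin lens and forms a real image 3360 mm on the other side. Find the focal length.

f = 710 mm (converging)

Real image ⇒ d_i = +3360 mm.
1/f = 1/d_o + 1/d_i = 1/(900) + 1/(3360) = 0.001409, so f = 710 mm.
Since f is positive, the thin lens is converging.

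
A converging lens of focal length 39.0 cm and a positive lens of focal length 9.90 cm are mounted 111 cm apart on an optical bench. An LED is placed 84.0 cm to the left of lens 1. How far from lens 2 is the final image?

13.4 cm

Lens 1: 1/d_i1 = 1/f₁ − 1/d_o1 = 1/(39.0) − 1/(84.0) = 0.01374, so d_i1 = 72.80 cm.
The intermediate image is 72.80 cm to the right of lens 1, which is 111 − (72.80) = 38.20 cm to the left of lens 2, so d_o2 = +38.20 cm.
Lens 2: 1/d_i2 = 1/f₂ − 1/d_o2 = 1/(9.90) − 1/(38.20) = 0.07483, so d_i2 = 13.4 cm.
The final image is real, 13.4 cm to the right of lens 2 (overall magnification ≈ 0.30).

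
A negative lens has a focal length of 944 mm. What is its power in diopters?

P = -1.06 D

For a negative lens, f = −944 mm.
f = -94.4 cm = -0.944 m.
P = 1/f = 1/(-0.944 m) = -1.06 D.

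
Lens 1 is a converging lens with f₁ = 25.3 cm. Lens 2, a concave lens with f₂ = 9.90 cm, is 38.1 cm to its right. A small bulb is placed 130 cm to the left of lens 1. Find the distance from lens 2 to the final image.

3.99 cm

Lens 1: 1/d_i1 = 1/f₁ − 1/d_o1 = 1/(25.3) − 1/(130) = 0.03183, so d_i1 = 31.41 cm.
The intermediate image is 31.41 cm to the right of lens 1, which is 38.1 − (31.41) = 6.690 cm to the left of lens 2, so d_o2 = +6.690 cm.
Lens 2 is diverging, so f₂ = −9.90 cm.
Lens 2: 1/d_i2 = 1/f₂ − 1/d_o2 = 1/(-9.90) − 1/(6.690) = -0.2505, so d_i2 = -3.99 cm.
The final image is virtual, 3.99 cm to the left of lens 2 (overall magnification ≈ -0.14).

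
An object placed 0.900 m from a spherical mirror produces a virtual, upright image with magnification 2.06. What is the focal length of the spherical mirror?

f = 1.75 m (concave)

m = −d_i/d_o ⇒ d_i = −m·d_o = −(+2.06)·(0.900) = -1.854 m.
1/f = 1/d_o + 1/d_i = 1/(0.900) + 1/(-1.854) = 0.5717, so f = 1.75 m.
Since f is positive, the spherical mirror is concave.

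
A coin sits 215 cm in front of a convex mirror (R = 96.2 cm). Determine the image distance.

f = R/2 = 96.2/2 = 48.10 cm; for a convex mirror, f = -48.10 cm.
Mirror equation: 1/d_i = 1/f − 1/d_o = 1/(-48.10) − 1/(215) = -0.02079 − 0.004651 = -0.02544, so d_i = -39.3 cm.
The image is virtual, upright and reduced, behind the mirror.

39.3 cm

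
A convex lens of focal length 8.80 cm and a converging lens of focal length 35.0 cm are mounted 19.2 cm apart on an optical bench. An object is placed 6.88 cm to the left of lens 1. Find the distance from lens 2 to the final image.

Lens 1: 1/d_i1 = 1/f₁ − 1/d_o1 = 1/(8.80) − 1/(6.88) = -0.03171, so d_i1 = -31.53 cm.
The intermediate image is 31.53 cm to the left of lens 1 (virtual), which is 19.2 − (-31.53) = 50.73 cm to the left of lens 2, so d_o2 = +50.73 cm.
Lens 2: 1/d_i2 = 1/f₂ − 1/d_o2 = 1/(35.0) − 1/(50.73) = 0.008859, so d_i2 = 113 cm.
The final image is real, 113 cm to the right of lens 2 (overall magnification ≈ -10).

113 cm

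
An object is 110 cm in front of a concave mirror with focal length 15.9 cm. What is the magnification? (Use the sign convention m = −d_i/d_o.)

m = -0.169

1/d_i = 1/f − 1/d_o = 1/(15.90) − 1/(110) = 0.05380, so d_i = 18.59 cm.
m = −d_i/d_o = −(18.59)/(110) = -0.169.
The image is real, inverted and reduced, in front of the mirror.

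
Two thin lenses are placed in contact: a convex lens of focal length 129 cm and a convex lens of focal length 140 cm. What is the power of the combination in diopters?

P₁ = 1/f₁ = 1/(1.29 m) = +0.7752 D; P₂ = 1/f₂ = 1/(1.40 m) = +0.7143 D.
For thin lenses in contact, P = P₁ + P₂ = (+0.7752) + (+0.7143) = +1.49 D.

P = +1.49 D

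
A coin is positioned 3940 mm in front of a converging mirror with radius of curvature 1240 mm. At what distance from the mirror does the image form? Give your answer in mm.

f = R/2 = 1240/2 = 620.0 mm.
Mirror equation: 1/d_i = 1/f − 1/d_o = 1/(620.0) − 1/(3940) = 0.001613 − 0.0002538 = 0.001359, so d_i = 736 mm.
The image is real, inverted and reduced, in front of the mirror.

736 mm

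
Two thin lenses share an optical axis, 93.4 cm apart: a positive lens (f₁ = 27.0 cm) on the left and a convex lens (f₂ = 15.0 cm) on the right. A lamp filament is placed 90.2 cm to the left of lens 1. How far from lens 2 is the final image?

Lens 1: 1/d_i1 = 1/f₁ − 1/d_o1 = 1/(27.0) − 1/(90.2) = 0.02595, so d_i1 = 38.53 cm.
The intermediate image is 38.53 cm to the right of lens 1, which is 93.4 − (38.53) = 54.87 cm to the left of lens 2, so d_o2 = +54.87 cm.
Lens 2: 1/d_i2 = 1/f₂ − 1/d_o2 = 1/(15.0) − 1/(54.87) = 0.04844, so d_i2 = 20.6 cm.
The final image is real, 20.6 cm to the right of lens 2 (overall magnification ≈ 0.16).

20.6 cm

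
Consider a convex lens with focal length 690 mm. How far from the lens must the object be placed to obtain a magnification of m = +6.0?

575 mm

m = −d_i/d_o ⇒ d_i = −m·d_o.
1/f = 1/d_o + 1/d_i = 1/d_o − 1/(m·d_o) = (1 − 1/m)/d_o, so d_o = f(1 − 1/m) = (690.0)(1 − 1/(+6.0)) = 575 mm.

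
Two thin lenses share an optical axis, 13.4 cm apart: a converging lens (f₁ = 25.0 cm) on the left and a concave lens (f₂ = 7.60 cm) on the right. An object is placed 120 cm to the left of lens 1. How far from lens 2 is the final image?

13.1 cm

Lens 1: 1/d_i1 = 1/f₁ − 1/d_o1 = 1/(25.0) − 1/(120) = 0.03167, so d_i1 = 31.58 cm.
The intermediate image is 31.58 cm to the right of lens 1, which lies 18.18 cm to the right of lens 2 — a virtual object — so d_o2 = −18.18 cm.
Lens 2 is diverging, so f₂ = −7.60 cm.
Lens 2: 1/d_i2 = 1/f₂ − 1/d_o2 = 1/(-7.60) − 1/(-18.18) = -0.07657, so d_i2 = -13.1 cm.
The final image is virtual, 13.1 cm to the left of lens 2 (overall magnification ≈ 0.19).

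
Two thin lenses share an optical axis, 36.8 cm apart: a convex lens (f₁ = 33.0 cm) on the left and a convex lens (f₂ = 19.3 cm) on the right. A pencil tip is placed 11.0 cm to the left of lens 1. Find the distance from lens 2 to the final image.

30.3 cm

Lens 1: 1/d_i1 = 1/f₁ − 1/d_o1 = 1/(33.0) − 1/(11.0) = -0.06061, so d_i1 = -16.50 cm.
The intermediate image is 16.50 cm to the left of lens 1 (virtual), which is 36.8 − (-16.50) = 53.30 cm to the left of lens 2, so d_o2 = +53.30 cm.
Lens 2: 1/d_i2 = 1/f₂ − 1/d_o2 = 1/(19.3) − 1/(53.30) = 0.03305, so d_i2 = 30.3 cm.
The final image is real, 30.3 cm to the right of lens 2 (overall magnification ≈ -0.85).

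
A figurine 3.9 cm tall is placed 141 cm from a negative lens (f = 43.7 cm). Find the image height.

For a negative lens, f = -43.7 cm.
1/d_i = 1/f − 1/d_o = 1/(-43.70) − 1/(141) = -0.02998, so d_i = -33.36 cm.
m = −d_i/d_o = +0.2366.
|h_i| = |m|·h_o = 0.2366 × 3.9 = 0.923 cm. The image is virtual, upright and reduced, on the same side as the object.

0.923 cm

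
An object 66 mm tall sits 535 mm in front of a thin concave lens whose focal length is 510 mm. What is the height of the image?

For a concave lens, f = -510 mm.
1/d_i = 1/f − 1/d_o = 1/(-510.0) − 1/(535) = -0.003830, so d_i = -261.1 mm.
m = −d_i/d_o = +0.4880.
|h_i| = |m|·h_o = 0.4880 × 66 = 32.2 mm. The image is virtual, upright and reduced, on the same side as the object.

32.2 mm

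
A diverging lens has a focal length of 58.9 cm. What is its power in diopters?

For a diverging lens, f = −58.9 cm.
f = -58.9 cm = -0.589 m.
P = 1/f = 1/(-0.589 m) = -1.70 D.

P = -1.70 D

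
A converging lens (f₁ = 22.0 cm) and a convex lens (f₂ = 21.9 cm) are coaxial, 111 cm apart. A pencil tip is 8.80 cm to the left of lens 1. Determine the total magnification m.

Lens 1: 1/d_i1 = 1/(22.0) − 1/(8.80) = -0.06818, so d_i1 = -14.67 cm; m₁ = −d_i1/d_o1 = +1.667.
d_o2 = 111 − (-14.67) = 125.7 cm.
Lens 2: 1/d_i2 = 1/(21.9) − 1/(125.7) = 0.03771, so d_i2 = 26.52 cm; m₂ = −d_i2/d_o2 = -0.2110.
m = m₁·m₂ = (+1.667)(-0.2110) = -0.352.

m = -0.352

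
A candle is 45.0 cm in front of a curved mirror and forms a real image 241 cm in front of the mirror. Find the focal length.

Real image ⇒ d_i = +241 cm.
1/f = 1/d_o + 1/d_i = 1/(45.0) + 1/(241) = 0.02637, so f = 37.9 cm.
Since f is positive, the curved mirror is concave.

f = 37.9 cm (concave)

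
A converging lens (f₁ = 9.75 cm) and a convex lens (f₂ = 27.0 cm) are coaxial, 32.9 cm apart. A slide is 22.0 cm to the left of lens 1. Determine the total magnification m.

Lens 1: 1/d_i1 = 1/(9.75) − 1/(22.0) = 0.05711, so d_i1 = 17.51 cm; m₁ = −d_i1/d_o1 = -0.7959.
d_o2 = 32.9 − (17.51) = 15.39 cm.
Lens 2: 1/d_i2 = 1/(27.0) − 1/(15.39) = -0.02794, so d_i2 = -35.79 cm; m₂ = −d_i2/d_o2 = +2.326.
m = m₁·m₂ = (-0.7959)(+2.326) = -1.85.

m = -1.85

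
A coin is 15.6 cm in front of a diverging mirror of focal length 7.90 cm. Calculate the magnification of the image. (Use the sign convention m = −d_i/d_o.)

For a diverging mirror, f = -7.90 cm.
1/d_i = 1/f − 1/d_o = 1/(-7.900) − 1/(15.6) = -0.1907, so d_i = -5.244 cm.
m = −d_i/d_o = −(-5.244)/(15.6) = +0.336.
The image is virtual, upright and reduced, behind the mirror.

m = +0.336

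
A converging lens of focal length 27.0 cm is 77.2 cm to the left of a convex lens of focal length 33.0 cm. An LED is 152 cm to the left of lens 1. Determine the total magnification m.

Lens 1: 1/d_i1 = 1/(27.0) − 1/(152) = 0.03046, so d_i1 = 32.83 cm; m₁ = −d_i1/d_o1 = -0.2160.
d_o2 = 77.2 − (32.83) = 44.37 cm.
Lens 2: 1/d_i2 = 1/(33.0) − 1/(44.37) = 0.007765, so d_i2 = 128.8 cm; m₂ = −d_i2/d_o2 = -2.902.
m = m₁·m₂ = (-0.2160)(-2.902) = +0.627.

m = +0.627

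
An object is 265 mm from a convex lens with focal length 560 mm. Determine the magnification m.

1/d_i = 1/f − 1/d_o = 1/(560.0) − 1/(265) = -0.001988, so d_i = -503.1 mm.
m = −d_i/d_o = −(-503.1)/(265) = +1.90.
The image is virtual, upright and enlarged, on the same side as the object.

m = +1.90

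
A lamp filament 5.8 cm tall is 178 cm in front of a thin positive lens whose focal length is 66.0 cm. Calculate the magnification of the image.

m = -0.589

1/d_i = 1/f − 1/d_o = 1/(66.00) − 1/(178) = 0.009534, so d_i = 104.9 cm.
m = −d_i/d_o = −(104.9)/(178) = -0.589.
The image is real, inverted and reduced, on the far side of the lens.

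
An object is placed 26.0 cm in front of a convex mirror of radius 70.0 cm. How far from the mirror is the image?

f = R/2 = 70.0/2 = 35.00 cm; for a convex mirror, f = -35.00 cm.
Mirror equation: 1/s_i = 1/f − 1/s_o = 1/(-35.00) − 1/(26.0) = -0.02857 − 0.03846 = -0.06703, so s_i = -14.9 cm.
The image is virtual, upright and reduced, behind the mirror.

14.9 cm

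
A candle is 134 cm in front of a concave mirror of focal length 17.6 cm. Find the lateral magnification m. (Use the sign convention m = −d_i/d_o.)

m = -0.151

1/d_i = 1/f − 1/d_o = 1/(17.60) − 1/(134) = 0.04936, so d_i = 20.26 cm.
m = −d_i/d_o = −(20.26)/(134) = -0.151.
The image is real, inverted and reduced, in front of the mirror.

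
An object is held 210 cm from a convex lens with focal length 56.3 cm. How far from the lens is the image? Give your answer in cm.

76.9 cm

Thin-lens equation: 1/v = 1/f − 1/u = 1/(56.30) − 1/(210) = 0.01776 − 0.004762 = 0.01300, so v = 76.9 cm.
The image is real, inverted and reduced, on the far side of the lens.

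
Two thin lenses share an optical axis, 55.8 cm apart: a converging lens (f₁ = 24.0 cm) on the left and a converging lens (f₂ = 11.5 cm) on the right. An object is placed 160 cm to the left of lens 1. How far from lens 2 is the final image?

19.7 cm

Lens 1: 1/d_i1 = 1/f₁ − 1/d_o1 = 1/(24.0) − 1/(160) = 0.03542, so d_i1 = 28.24 cm.
The intermediate image is 28.24 cm to the right of lens 1, which is 55.8 − (28.24) = 27.56 cm to the left of lens 2, so d_o2 = +27.56 cm.
Lens 2: 1/d_i2 = 1/f₂ − 1/d_o2 = 1/(11.5) − 1/(27.56) = 0.05067, so d_i2 = 19.7 cm.
The final image is real, 19.7 cm to the right of lens 2 (overall magnification ≈ 0.13).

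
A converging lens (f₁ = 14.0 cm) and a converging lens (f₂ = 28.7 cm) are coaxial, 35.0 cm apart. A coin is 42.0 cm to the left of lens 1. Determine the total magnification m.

m = -0.976

Lens 1: 1/d_i1 = 1/(14.0) − 1/(42.0) = 0.04762, so d_i1 = 21.00 cm; m₁ = −d_i1/d_o1 = -0.5000.
d_o2 = 35.0 − (21.00) = 14.00 cm.
Lens 2: 1/d_i2 = 1/(28.7) − 1/(14.00) = -0.03659, so d_i2 = -27.33 cm; m₂ = −d_i2/d_o2 = +1.952.
m = m₁·m₂ = (-0.5000)(+1.952) = -0.976.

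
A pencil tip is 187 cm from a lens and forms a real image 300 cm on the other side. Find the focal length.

f = 115 cm (converging)

Real image ⇒ d_i = +300 cm.
1/f = 1/d_o + 1/d_i = 1/(187) + 1/(300) = 0.008681, so f = 115 cm.
Since f is positive, the lens is converging.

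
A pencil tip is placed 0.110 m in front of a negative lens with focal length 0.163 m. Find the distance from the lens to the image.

For a negative lens, f = -0.163 m.
Lens equation: 1/q = 1/f − 1/p = 1/(-0.1630) − 1/(0.110) = -6.135 − 9.091 = -15.23, so q = -0.0657 m.
The image is virtual, upright and reduced, on the same side as the object.

0.0657 m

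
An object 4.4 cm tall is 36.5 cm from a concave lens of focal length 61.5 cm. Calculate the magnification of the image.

For a concave lens, f = -61.5 cm.
1/d_i = 1/f − 1/d_o = 1/(-61.50) − 1/(36.5) = -0.04366, so d_i = -22.91 cm.
m = −d_i/d_o = −(-22.91)/(36.5) = +0.628.
The image is virtual, upright and reduced, on the same side as the object.

m = +0.628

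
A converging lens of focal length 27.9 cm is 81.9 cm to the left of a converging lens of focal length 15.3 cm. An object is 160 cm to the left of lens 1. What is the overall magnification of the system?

Lens 1: 1/d_i1 = 1/(27.9) − 1/(160) = 0.02959, so d_i1 = 33.79 cm; m₁ = −d_i1/d_o1 = -0.2112.
d_o2 = 81.9 − (33.79) = 48.11 cm.
Lens 2: 1/d_i2 = 1/(15.3) − 1/(48.11) = 0.04457, so d_i2 = 22.43 cm; m₂ = −d_i2/d_o2 = -0.4663.
m = m₁·m₂ = (-0.2112)(-0.4663) = +0.0985.

m = +0.0985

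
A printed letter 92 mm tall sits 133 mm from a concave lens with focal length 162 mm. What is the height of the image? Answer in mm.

50.5 mm

For a concave lens, f = -162 mm.
1/d_i = 1/f − 1/d_o = 1/(-162.0) − 1/(133) = -0.01369, so d_i = -73.04 mm.
m = −d_i/d_o = +0.5492.
|h_i| = |m|·h_o = 0.5492 × 92 = 50.5 mm. The image is virtual, upright and reduced, on the same side as the object.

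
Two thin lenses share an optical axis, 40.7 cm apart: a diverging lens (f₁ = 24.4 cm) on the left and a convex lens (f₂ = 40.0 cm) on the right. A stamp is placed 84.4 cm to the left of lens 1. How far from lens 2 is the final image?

122 cm

Lens 1 is diverging, so f₁ = −24.4 cm.
Lens 1: 1/d_i1 = 1/f₁ − 1/d_o1 = 1/(-24.4) − 1/(84.4) = -0.05283, so d_i1 = -18.93 cm.
The intermediate image is 18.93 cm to the left of lens 1 (virtual), which is 40.7 − (-18.93) = 59.63 cm to the left of lens 2, so d_o2 = +59.63 cm.
Lens 2: 1/d_i2 = 1/f₂ − 1/d_o2 = 1/(40.0) − 1/(59.63) = 0.008230, so d_i2 = 122 cm.
The final image is real, 122 cm to the right of lens 2 (overall magnification ≈ -0.46).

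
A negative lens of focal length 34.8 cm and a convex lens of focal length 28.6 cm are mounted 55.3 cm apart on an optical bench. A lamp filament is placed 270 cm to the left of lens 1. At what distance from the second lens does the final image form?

42.8 cm

Lens 1 is diverging, so f₁ = −34.8 cm.
Lens 1: 1/d_i1 = 1/f₁ − 1/d_o1 = 1/(-34.8) − 1/(270) = -0.03244, so d_i1 = -30.83 cm.
The intermediate image is 30.83 cm to the left of lens 1 (virtual), which is 55.3 − (-30.83) = 86.13 cm to the left of lens 2, so d_o2 = +86.13 cm.
Lens 2: 1/d_i2 = 1/f₂ − 1/d_o2 = 1/(28.6) − 1/(86.13) = 0.02335, so d_i2 = 42.8 cm.
The final image is real, 42.8 cm to the right of lens 2 (overall magnification ≈ -0.057).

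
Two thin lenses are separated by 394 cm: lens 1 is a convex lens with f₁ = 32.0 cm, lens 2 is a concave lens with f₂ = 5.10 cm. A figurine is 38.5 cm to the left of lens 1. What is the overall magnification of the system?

m = -0.120

Lens 1: 1/d_i1 = 1/(32.0) − 1/(38.5) = 0.005276, so d_i1 = 189.5 cm; m₁ = −d_i1/d_o1 = -4.922.
d_o2 = 394 − (189.5) = 204.5 cm.
f₂ = −5.10 cm (diverging).
Lens 2: 1/d_i2 = 1/(-5.10) − 1/(204.5) = -0.2010, so d_i2 = -4.976 cm; m₂ = −d_i2/d_o2 = +0.02433.
m = m₁·m₂ = (-4.922)(+0.02433) = -0.120.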